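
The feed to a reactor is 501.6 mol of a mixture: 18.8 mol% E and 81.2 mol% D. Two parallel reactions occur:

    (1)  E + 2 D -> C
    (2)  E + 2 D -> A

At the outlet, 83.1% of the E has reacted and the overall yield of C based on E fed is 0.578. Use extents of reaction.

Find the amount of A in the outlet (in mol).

23.9 mol

Yield of C: 1ξ₁ / 94.3 = 0.578 → ξ₁ = 54.51 mol.
Conversion of E: 1ξ₁ + 1ξ₂ = 0.831 × 94.3 = 78.36 → ξ₂ = 23.86 mol.
Outlet amounts (n = n₀ + Σ ν·ξ):
  E: 94.3 − 1(54.51) − 1(23.86) = 15.94
  D: 407.3 − 2(54.51) − 2(23.86) = 250.6
  C: 0 + 1(54.51) = 54.51
  A: 0 + 1(23.86) = 23.86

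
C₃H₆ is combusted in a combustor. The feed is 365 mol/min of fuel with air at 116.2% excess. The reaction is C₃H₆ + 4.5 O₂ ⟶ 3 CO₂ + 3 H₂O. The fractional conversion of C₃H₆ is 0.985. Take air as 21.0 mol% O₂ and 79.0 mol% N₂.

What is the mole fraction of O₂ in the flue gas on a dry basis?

0.118

Stoichiometric O₂ = 4.5 × 365 = 1642 mol/min; O₂ fed = 1642 × 2.162 = 3551 mol/min.
N₂ fed = 3551 × 79/21 = 13360 mol/min.
Fuel reacted = 0.985 × 365 → ξ = 359.5 mol/min.
Outlet (n = n₀ + ν ξ):
  C₃H₆: 365 − 1(359.5) = 5.475
  O₂: 3551 − 4.5(359.5) = 1933
  N₂: 13360 (inert)
  CO₂: 0 + 3(359.5) = 1079
  H₂O: 0 + 3(359.5) = 1079
Dry total = 16380 mol/min; y_O₂ (dry) = 1933 / 16380 = 0.1181.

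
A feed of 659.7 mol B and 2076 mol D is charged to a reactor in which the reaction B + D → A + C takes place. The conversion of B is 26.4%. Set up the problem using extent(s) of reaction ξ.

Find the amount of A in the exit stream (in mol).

B reacted = 0.264 × 659.7 = 174.2 mol; ν_B = −1, so ξ = 174.2/1 = 174.2 mol.
Outlet amounts (n = n₀ + ν ξ):
  B: 659.7 − 1(174.2) = 485.5
  D: 2076 − 1(174.2) = 1902
  A: 0 + 1(174.2) = 174.2
  C: 0 + 1(174.2) = 174.2

174 mol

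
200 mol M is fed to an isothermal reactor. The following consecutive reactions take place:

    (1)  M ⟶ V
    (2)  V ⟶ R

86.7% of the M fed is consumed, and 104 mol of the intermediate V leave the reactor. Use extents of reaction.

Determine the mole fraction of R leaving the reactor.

0.347

Conversion of M: M consumed = 1ξ₁ = 0.867 × 200 → ξ₁ = 173.4 mol.
V balance: n_V = 0 + 1ξ₁ − 1ξ₂ = 104 → ξ₂ = (1·173.4 − 104)/1 = 69.4 mol.
Outlet amounts (n = n₀ + Σ ν·ξ):
  M: 200 − 1(173.4) = 26.6
  V: 0 + 1(173.4) − 1(69.4) = 104
  R: 0 + 1(69.4) = 69.4
Total out = 200 mol; y_R = 69.4 / 200 = 0.347.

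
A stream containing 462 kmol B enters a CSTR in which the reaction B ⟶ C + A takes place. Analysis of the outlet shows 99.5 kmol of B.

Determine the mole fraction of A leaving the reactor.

0.44

For B: n = n₀ − 1ξ → 99.5 = 462 − 1ξ, giving ξ = 362.5 kmol.
Outlet amounts (n = n₀ + ν ξ):
  B: 462 − 1(362.5) = 99.5
  C: 0 + 1(362.5) = 362.5
  A: 0 + 1(362.5) = 362.5
Total out = 824.5 kmol; y_A = 362.5 / 824.5 = 0.4397.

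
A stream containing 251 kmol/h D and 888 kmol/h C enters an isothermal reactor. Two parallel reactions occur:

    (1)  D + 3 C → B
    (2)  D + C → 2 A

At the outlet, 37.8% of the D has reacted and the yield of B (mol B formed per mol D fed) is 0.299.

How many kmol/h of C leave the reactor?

Yield of B: 1ξ₁ / 251 = 0.299 → ξ₁ = 75.05 kmol/h.
Conversion of D: 1ξ₁ + 1ξ₂ = 0.378 × 251 = 94.88 → ξ₂ = 19.83 kmol/h.
Outlet amounts (n = n₀ + Σ ν·ξ):
  D: 251 − 1(75.05) − 1(19.83) = 156.1
  C: 888 − 3(75.05) − 1(19.83) = 643
  B: 0 + 1(75.05) = 75.05
  A: 0 + 2(19.83) = 39.66

643 kmol/h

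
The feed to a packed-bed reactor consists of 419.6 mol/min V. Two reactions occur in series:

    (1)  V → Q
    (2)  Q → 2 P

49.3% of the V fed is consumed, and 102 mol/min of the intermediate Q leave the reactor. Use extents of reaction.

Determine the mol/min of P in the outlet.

210 mol/min

Conversion of V: V consumed = 1ξ₁ = 0.493 × 419.6 → ξ₁ = 206.9 mol/min.
Q balance: n_Q = 0 + 1ξ₁ − 1ξ₂ = 102 → ξ₂ = (1·206.9 − 102)/1 = 104.9 mol/min.
Outlet amounts (n = n₀ + Σ ν·ξ):
  V: 419.6 − 1(206.9) = 212.7
  Q: 0 + 1(206.9) − 1(104.9) = 102
  P: 0 + 2(104.9) = 209.7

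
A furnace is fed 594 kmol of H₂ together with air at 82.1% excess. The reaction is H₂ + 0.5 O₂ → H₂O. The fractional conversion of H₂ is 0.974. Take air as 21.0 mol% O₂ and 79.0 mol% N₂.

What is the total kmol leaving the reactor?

2880 kmol

Stoichiometric O₂ = 0.5 × 594 = 297 kmol; O₂ fed = 297 × 1.821 = 540.8 kmol.
N₂ fed = 540.8 × 79/21 = 2035 kmol.
Fuel reacted = 0.974 × 594 → ξ = 578.6 kmol.
Outlet (n = n₀ + ν ξ):
  H₂: 594 − 1(578.6) = 15.44
  O₂: 540.8 − 0.5(578.6) = 251.6
  N₂: 2035 (inert)
  H₂O: 0 + 1(578.6) = 578.6
Total out = 15.44 + 251.6 + 2035 + 578.6 = 2880 kmol.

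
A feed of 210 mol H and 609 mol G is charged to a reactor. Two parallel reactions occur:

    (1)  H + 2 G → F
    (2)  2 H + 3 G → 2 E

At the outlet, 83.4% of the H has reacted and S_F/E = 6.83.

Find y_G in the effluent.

0.562

Conversion of H: H consumed = 0.834 × 210 = 175.1 mol = 1ξ₁ + 2ξ₂.
Selectivity: 1ξ₁ / (2ξ₂) = 6.83 → ξ₁ = 13.66 ξ₂.
Substitute: (1·13.66 + 2) ξ₂ = 175.1 → ξ₂ = 11.18 mol, ξ₁ = 152.8 mol.
Outlet amounts (n = n₀ + Σ ν·ξ):
  H: 210 − 1(152.8) − 2(11.18) = 34.86
  G: 609 − 2(152.8) − 3(11.18) = 269.9
  F: 0 + 1(152.8) = 152.8
  E: 0 + 2(11.18) = 22.37
Total out = 479.9 mol; y_G = 269.9 / 479.9 = 0.5624.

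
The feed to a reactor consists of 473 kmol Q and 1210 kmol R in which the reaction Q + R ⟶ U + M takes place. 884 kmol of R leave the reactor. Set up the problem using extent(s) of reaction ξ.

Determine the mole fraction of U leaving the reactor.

0.194

For R: n = n₀ − 1ξ → 884 = 1210 − 1ξ, giving ξ = 326 kmol.
Outlet amounts (n = n₀ + ν ξ):
  Q: 473 − 1(326) = 147
  R: 1210 − 1(326) = 884
  U: 0 + 1(326) = 326
  M: 0 + 1(326) = 326
Total out = 1683 kmol; y_U = 326 / 1683 = 0.1937.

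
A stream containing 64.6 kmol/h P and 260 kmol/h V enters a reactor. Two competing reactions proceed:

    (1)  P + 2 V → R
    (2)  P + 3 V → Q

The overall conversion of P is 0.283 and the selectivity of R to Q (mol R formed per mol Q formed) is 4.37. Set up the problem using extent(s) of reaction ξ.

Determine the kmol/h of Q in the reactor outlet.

3.4 kmol/h

Conversion of P: P consumed = 0.283 × 64.6 = 18.28 kmol/h = 1ξ₁ + 1ξ₂.
Selectivity: 1ξ₁ / (1ξ₂) = 4.37 → ξ₁ = 4.37 ξ₂.
Substitute: (1·4.37 + 1) ξ₂ = 18.28 → ξ₂ = 3.404 kmol/h, ξ₁ = 14.88 kmol/h.
Outlet amounts (n = n₀ + Σ ν·ξ):
  P: 64.6 − 1(14.88) − 1(3.404) = 46.32
  V: 260 − 2(14.88) − 3(3.404) = 220
  R: 0 + 1(14.88) = 14.88
  Q: 0 + 1(3.404) = 3.404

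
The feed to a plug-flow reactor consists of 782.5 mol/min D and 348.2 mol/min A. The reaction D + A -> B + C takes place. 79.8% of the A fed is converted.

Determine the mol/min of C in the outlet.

278 mol/min

A reacted = 0.798 × 348.2 = 277.9 mol/min; ν_A = −1, so ξ = 277.9/1 = 277.9 mol/min.
Outlet amounts (n = n₀ + ν ξ):
  D: 782.5 − 1(277.9) = 504.6
  A: 348.2 − 1(277.9) = 70.34
  B: 0 + 1(277.9) = 277.9
  C: 0 + 1(277.9) = 277.9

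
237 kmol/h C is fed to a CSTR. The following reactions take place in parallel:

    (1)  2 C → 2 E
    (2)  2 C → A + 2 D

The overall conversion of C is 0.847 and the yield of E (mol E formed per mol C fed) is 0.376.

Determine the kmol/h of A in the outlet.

Yield of E: 2ξ₁ / 237 = 0.376 → ξ₁ = 44.56 kmol/h.
Conversion of C: 2ξ₁ + 2ξ₂ = 0.847 × 237 = 200.7 → ξ₂ = 55.81 kmol/h.
Outlet amounts (n = n₀ + Σ ν·ξ):
  C: 237 − 2(44.56) − 2(55.81) = 36.26
  E: 0 + 2(44.56) = 89.11
  A: 0 + 1(55.81) = 55.81
  D: 0 + 2(55.81) = 111.6

55.8 kmol/h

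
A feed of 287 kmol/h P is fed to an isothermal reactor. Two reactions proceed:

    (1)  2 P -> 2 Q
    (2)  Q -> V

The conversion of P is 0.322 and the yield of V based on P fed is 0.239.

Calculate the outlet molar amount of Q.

Conversion of P: P consumed = 2ξ₁ = 0.322 × 287 → ξ₁ = 46.21 kmol/h.
Yield of V: 1ξ₂ / 287 = 0.239 → ξ₂ = 68.59 kmol/h.
Outlet amounts (n = n₀ + Σ ν·ξ):
  P: 287 − 2(46.21) = 194.6
  Q: 0 + 2(46.21) − 1(68.59) = 23.82
  V: 0 + 1(68.59) = 68.59

23.8 kmol/h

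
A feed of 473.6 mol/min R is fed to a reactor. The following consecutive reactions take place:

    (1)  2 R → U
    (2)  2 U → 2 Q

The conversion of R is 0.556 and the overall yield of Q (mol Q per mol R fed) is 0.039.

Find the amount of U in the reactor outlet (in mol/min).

Conversion of R: R consumed = 2ξ₁ = 0.556 × 473.6 → ξ₁ = 131.7 mol/min.
Yield of Q: 2ξ₂ / 473.6 = 0.039 → ξ₂ = 9.235 mol/min.
Outlet amounts (n = n₀ + Σ ν·ξ):
  R: 473.6 − 2(131.7) = 210.3
  U: 0 + 1(131.7) − 2(9.235) = 113.2
  Q: 0 + 2(9.235) = 18.47

113 mol/min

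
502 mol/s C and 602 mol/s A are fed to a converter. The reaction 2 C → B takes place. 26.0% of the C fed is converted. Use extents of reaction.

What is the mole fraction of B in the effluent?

0.0628

C reacted = 0.26 × 502 = 130.5 mol/s; ν_C = −2, so ξ = 130.5/2 = 65.26 mol/s.
Outlet amounts (n = n₀ + ν ξ):
  C: 502 − 2(65.26) = 371.5
  B: 0 + 1(65.26) = 65.26
  A: 602 (inert)
Total out = 1039 mol/s; y_B = 65.26 / 1039 = 0.06283.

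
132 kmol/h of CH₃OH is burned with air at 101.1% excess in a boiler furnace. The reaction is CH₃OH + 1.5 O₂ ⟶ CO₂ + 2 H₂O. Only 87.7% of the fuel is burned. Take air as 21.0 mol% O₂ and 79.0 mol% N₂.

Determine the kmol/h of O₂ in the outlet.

225 kmol/h

Stoichiometric O₂ = 1.5 × 132 = 198 kmol/h; O₂ fed = 198 × 2.011 = 398.2 kmol/h.
N₂ fed = 398.2 × 79/21 = 1498 kmol/h.
Fuel reacted = 0.877 × 132 → ξ = 115.8 kmol/h.
Outlet (n = n₀ + ν ξ):
  CH₃OH: 132 − 1(115.8) = 16.24
  O₂: 398.2 − 1.5(115.8) = 224.5
  N₂: 1498 (inert)
  CO₂: 0 + 1(115.8) = 115.8
  H₂O: 0 + 2(115.8) = 231.5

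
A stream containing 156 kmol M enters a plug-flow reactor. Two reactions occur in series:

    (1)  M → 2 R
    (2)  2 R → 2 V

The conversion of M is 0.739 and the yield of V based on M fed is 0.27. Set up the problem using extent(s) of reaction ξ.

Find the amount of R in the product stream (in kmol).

188 kmol

Conversion of M: M consumed = 1ξ₁ = 0.739 × 156 → ξ₁ = 115.3 kmol.
Yield of V: 2ξ₂ / 156 = 0.27 → ξ₂ = 21.06 kmol.
Outlet amounts (n = n₀ + Σ ν·ξ):
  M: 156 − 1(115.3) = 40.72
  R: 0 + 2(115.3) − 2(21.06) = 188.4
  V: 0 + 2(21.06) = 42.12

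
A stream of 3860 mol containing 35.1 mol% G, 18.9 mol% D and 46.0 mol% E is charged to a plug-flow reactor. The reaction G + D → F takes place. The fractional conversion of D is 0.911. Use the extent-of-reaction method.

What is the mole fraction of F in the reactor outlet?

0.208

D reacted = 0.911 × 729.5 = 664.6 mol; ν_D = −1, so ξ = 664.6/1 = 664.6 mol.
Outlet amounts (n = n₀ + ν ξ):
  G: 1355 − 1(664.6) = 690.2
  D: 729.5 − 1(664.6) = 64.93
  F: 0 + 1(664.6) = 664.6
  E: 1776 (inert)
Total out = 3195 mol; y_F = 664.6 / 3195 = 0.208.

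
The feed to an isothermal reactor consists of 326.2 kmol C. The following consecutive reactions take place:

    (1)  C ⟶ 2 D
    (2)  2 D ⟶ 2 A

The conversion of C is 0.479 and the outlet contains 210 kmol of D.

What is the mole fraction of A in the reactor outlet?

Conversion of C: C consumed = 1ξ₁ = 0.479 × 326.2 → ξ₁ = 156.2 kmol.
D balance: n_D = 0 + 2ξ₁ − 2ξ₂ = 210 → ξ₂ = (2·156.2 − 210)/2 = 51.25 kmol.
Outlet amounts (n = n₀ + Σ ν·ξ):
  C: 326.2 − 1(156.2) = 170
  D: 0 + 2(156.2) − 2(51.25) = 210
  A: 0 + 2(51.25) = 102.5
Total out = 482.4 kmol; y_A = 102.5 / 482.4 = 0.2125.

0.212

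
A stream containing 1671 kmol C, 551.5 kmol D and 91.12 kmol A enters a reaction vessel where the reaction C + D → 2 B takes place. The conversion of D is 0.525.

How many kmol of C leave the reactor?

D reacted = 0.525 × 551.5 = 289.5 kmol; ν_D = −1, so ξ = 289.5/1 = 289.5 kmol.
Outlet amounts (n = n₀ + ν ξ):
  C: 1671 − 1(289.5) = 1381
  D: 551.5 − 1(289.5) = 262
  B: 0 + 2(289.5) = 579.1
  A: 91.12 (inert)

1380 kmol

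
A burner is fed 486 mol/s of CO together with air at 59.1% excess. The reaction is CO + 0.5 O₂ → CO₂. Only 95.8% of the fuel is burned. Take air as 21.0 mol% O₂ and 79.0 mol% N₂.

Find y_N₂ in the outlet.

0.694

Stoichiometric O₂ = 0.5 × 486 = 243 mol/s; O₂ fed = 243 × 1.591 = 386.6 mol/s.
N₂ fed = 386.6 × 79/21 = 1454 mol/s.
Fuel reacted = 0.958 × 486 → ξ = 465.6 mol/s.
Outlet (n = n₀ + ν ξ):
  CO: 486 − 1(465.6) = 20.41
  O₂: 386.6 − 0.5(465.6) = 153.8
  N₂: 1454 (inert)
  CO₂: 0 + 1(465.6) = 465.6
Total out = 2094 mol/s; y_N₂ = 1454 / 2094 = 0.6945.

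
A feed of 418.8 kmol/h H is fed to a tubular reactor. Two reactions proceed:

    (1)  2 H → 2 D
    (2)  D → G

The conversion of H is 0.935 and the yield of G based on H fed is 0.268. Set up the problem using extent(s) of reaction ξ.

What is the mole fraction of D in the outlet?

Conversion of H: H consumed = 2ξ₁ = 0.935 × 418.8 → ξ₁ = 195.8 kmol/h.
Yield of G: 1ξ₂ / 418.8 = 0.268 → ξ₂ = 112.2 kmol/h.
Outlet amounts (n = n₀ + Σ ν·ξ):
  H: 418.8 − 2(195.8) = 27.22
  D: 0 + 2(195.8) − 1(112.2) = 279.3
  G: 0 + 1(112.2) = 112.2
Total out = 418.8 kmol/h; y_D = 279.3 / 418.8 = 0.667.

0.667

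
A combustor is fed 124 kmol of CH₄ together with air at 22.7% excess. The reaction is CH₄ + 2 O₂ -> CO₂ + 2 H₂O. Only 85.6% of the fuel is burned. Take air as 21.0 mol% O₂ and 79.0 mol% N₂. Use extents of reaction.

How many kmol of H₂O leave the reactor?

Stoichiometric O₂ = 2 × 124 = 248 kmol; O₂ fed = 248 × 1.227 = 304.3 kmol.
N₂ fed = 304.3 × 79/21 = 1145 kmol.
Fuel reacted = 0.856 × 124 → ξ = 106.1 kmol.
Outlet (n = n₀ + ν ξ):
  CH₄: 124 − 1(106.1) = 17.86
  O₂: 304.3 − 2(106.1) = 92.01
  N₂: 1145 (inert)
  CO₂: 0 + 1(106.1) = 106.1
  H₂O: 0 + 2(106.1) = 212.3

212 kmol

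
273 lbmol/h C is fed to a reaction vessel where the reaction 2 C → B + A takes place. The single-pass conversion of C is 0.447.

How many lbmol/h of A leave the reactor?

61 lbmol/h

C reacted = 0.447 × 273 = 122 lbmol/h; ν_C = −2, so ξ = 122/2 = 61.02 lbmol/h.
Outlet amounts (n = n₀ + ν ξ):
  C: 273 − 2(61.02) = 151
  B: 0 + 1(61.02) = 61.02
  A: 0 + 1(61.02) = 61.02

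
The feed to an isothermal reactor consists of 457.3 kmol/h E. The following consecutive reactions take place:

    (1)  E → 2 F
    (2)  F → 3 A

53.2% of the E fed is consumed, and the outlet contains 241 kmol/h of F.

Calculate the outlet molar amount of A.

Conversion of E: E consumed = 1ξ₁ = 0.532 × 457.3 → ξ₁ = 243.3 kmol/h.
F balance: n_F = 0 + 2ξ₁ − 1ξ₂ = 241 → ξ₂ = (2·243.3 − 241)/1 = 245.6 kmol/h.
Outlet amounts (n = n₀ + Σ ν·ξ):
  E: 457.3 − 1(243.3) = 214
  F: 0 + 2(243.3) − 1(245.6) = 241
  A: 0 + 3(245.6) = 736.7

737 kmol/h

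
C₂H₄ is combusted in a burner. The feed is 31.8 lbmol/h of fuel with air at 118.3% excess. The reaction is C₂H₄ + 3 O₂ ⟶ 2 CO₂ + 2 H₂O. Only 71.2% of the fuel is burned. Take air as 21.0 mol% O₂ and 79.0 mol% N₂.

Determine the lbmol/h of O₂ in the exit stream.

140 lbmol/h

Stoichiometric O₂ = 3 × 31.8 = 95.4 lbmol/h; O₂ fed = 95.4 × 2.183 = 208.3 lbmol/h.
N₂ fed = 208.3 × 79/21 = 783.4 lbmol/h.
Fuel reacted = 0.712 × 31.8 → ξ = 22.64 lbmol/h.
Outlet (n = n₀ + ν ξ):
  C₂H₄: 31.8 − 1(22.64) = 9.158
  O₂: 208.3 − 3(22.64) = 140.3
  N₂: 783.4 (inert)
  CO₂: 0 + 2(22.64) = 45.28
  H₂O: 0 + 2(22.64) = 45.28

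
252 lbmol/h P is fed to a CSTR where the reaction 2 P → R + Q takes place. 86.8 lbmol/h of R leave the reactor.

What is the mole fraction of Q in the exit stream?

0.344

For R: n = n₀ + 1ξ → 86.8 = 0 + 1ξ, giving ξ = 86.8 lbmol/h.
Outlet amounts (n = n₀ + ν ξ):
  P: 252 − 2(86.8) = 78.4
  R: 0 + 1(86.8) = 86.8
  Q: 0 + 1(86.8) = 86.8
Total out = 252 lbmol/h; y_Q = 86.8 / 252 = 0.3444.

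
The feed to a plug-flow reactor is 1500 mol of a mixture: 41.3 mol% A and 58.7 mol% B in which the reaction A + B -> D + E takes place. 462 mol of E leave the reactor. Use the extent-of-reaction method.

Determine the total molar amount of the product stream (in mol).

For E: n = n₀ + 1ξ → 462 = 0 + 1ξ, giving ξ = 462 mol.
Outlet amounts (n = n₀ + ν ξ):
  A: 619.5 − 1(462) = 157.5
  B: 880.5 − 1(462) = 418.5
  D: 0 + 1(462) = 462
  E: 0 + 1(462) = 462
Total out = 157.5 + 418.5 + 462 + 462 = 1500 mol.

1500 mol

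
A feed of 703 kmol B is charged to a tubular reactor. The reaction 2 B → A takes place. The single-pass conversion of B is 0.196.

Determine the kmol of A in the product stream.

B reacted = 0.196 × 703 = 137.8 kmol; ν_B = −2, so ξ = 137.8/2 = 68.89 kmol.
Outlet amounts (n = n₀ + ν ξ):
  B: 703 − 2(68.89) = 565.2
  A: 0 + 1(68.89) = 68.89

68.9 kmol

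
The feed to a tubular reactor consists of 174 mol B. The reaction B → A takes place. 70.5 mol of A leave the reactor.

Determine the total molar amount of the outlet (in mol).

For A: n = n₀ + 1ξ → 70.5 = 0 + 1ξ, giving ξ = 70.5 mol.
Outlet amounts (n = n₀ + ν ξ):
  B: 174 − 1(70.5) = 103.5
  A: 0 + 1(70.5) = 70.5
Total out = 103.5 + 70.5 = 174 mol.

174 mol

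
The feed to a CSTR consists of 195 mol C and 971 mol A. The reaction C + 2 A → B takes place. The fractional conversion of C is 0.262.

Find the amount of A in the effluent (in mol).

869 mol

C reacted = 0.262 × 195 = 51.09 mol; ν_C = −1, so ξ = 51.09/1 = 51.09 mol.
Outlet amounts (n = n₀ + ν ξ):
  C: 195 − 1(51.09) = 143.9
  A: 971 − 2(51.09) = 868.8
  B: 0 + 1(51.09) = 51.09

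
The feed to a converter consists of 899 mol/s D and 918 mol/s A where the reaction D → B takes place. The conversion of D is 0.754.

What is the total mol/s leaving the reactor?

D reacted = 0.754 × 899 = 677.8 mol/s; ν_D = −1, so ξ = 677.8/1 = 677.8 mol/s.
Outlet amounts (n = n₀ + ν ξ):
  D: 899 − 1(677.8) = 221.2
  B: 0 + 1(677.8) = 677.8
  A: 918 (inert)
Total out = 221.2 + 677.8 + 918 = 1817 mol/s.

1820 mol/s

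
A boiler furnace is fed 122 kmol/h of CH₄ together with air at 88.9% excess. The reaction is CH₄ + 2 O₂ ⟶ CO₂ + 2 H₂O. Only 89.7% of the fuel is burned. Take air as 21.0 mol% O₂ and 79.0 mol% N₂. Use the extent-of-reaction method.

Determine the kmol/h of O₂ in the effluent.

Stoichiometric O₂ = 2 × 122 = 244 kmol/h; O₂ fed = 244 × 1.889 = 460.9 kmol/h.
N₂ fed = 460.9 × 79/21 = 1734 kmol/h.
Fuel reacted = 0.897 × 122 → ξ = 109.4 kmol/h.
Outlet (n = n₀ + ν ξ):
  CH₄: 122 − 1(109.4) = 12.57
  O₂: 460.9 − 2(109.4) = 242
  N₂: 1734 (inert)
  CO₂: 0 + 1(109.4) = 109.4
  H₂O: 0 + 2(109.4) = 218.9

242 kmol/h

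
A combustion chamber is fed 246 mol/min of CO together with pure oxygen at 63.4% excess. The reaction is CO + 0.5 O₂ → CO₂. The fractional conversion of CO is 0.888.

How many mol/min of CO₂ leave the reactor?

218 mol/min

Stoichiometric O₂ = 0.5 × 246 = 123 mol/min; O₂ fed = 123 × 1.634 = 201 mol/min.
Fuel reacted = 0.888 × 246 → ξ = 218.4 mol/min.
Outlet (n = n₀ + ν ξ):
  CO: 246 − 1(218.4) = 27.55
  O₂: 201 − 0.5(218.4) = 91.76
  CO₂: 0 + 1(218.4) = 218.4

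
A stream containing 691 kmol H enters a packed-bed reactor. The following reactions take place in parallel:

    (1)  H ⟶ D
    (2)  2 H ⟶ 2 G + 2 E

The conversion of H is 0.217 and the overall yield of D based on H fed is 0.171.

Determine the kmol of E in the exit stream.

31.8 kmol

Yield of D: 1ξ₁ / 691 = 0.171 → ξ₁ = 118.2 kmol.
Conversion of H: 1ξ₁ + 2ξ₂ = 0.217 × 691 = 149.9 → ξ₂ = 15.89 kmol.
Outlet amounts (n = n₀ + Σ ν·ξ):
  H: 691 − 1(118.2) − 2(15.89) = 541.1
  D: 0 + 1(118.2) = 118.2
  G: 0 + 2(15.89) = 31.79
  E: 0 + 2(15.89) = 31.79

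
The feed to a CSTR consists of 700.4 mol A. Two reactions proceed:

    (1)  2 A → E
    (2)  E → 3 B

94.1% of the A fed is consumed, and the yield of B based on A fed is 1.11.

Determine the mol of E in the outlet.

Conversion of A: A consumed = 2ξ₁ = 0.941 × 700.4 → ξ₁ = 329.5 mol.
Yield of B: 3ξ₂ / 700.4 = 1.11 → ξ₂ = 259.1 mol.
Outlet amounts (n = n₀ + Σ ν·ξ):
  A: 700.4 − 2(329.5) = 41.32
  E: 0 + 1(329.5) − 1(259.1) = 70.39
  B: 0 + 3(259.1) = 777.4

70.4 mol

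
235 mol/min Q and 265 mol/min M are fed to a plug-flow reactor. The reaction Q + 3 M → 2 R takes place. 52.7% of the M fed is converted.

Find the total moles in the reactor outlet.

M reacted = 0.527 × 265 = 139.7 mol/min; ν_M = −3, so ξ = 139.7/3 = 46.55 mol/min.
Outlet amounts (n = n₀ + ν ξ):
  Q: 235 − 1(46.55) = 188.4
  M: 265 − 3(46.55) = 125.3
  R: 0 + 2(46.55) = 93.1
Total out = 188.4 + 125.3 + 93.1 = 406.9 mol/min.

407 mol/min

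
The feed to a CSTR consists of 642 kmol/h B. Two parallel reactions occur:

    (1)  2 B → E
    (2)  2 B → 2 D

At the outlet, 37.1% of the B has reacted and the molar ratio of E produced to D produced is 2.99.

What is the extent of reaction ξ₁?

Conversion of B: B consumed = 0.371 × 642 = 238.2 kmol/h = 2ξ₁ + 2ξ₂.
Selectivity: 1ξ₁ / (2ξ₂) = 2.99 → ξ₁ = 5.98 ξ₂.
Substitute: (2·5.98 + 2) ξ₂ = 238.2 → ξ₂ = 17.06 kmol/h, ξ₁ = 102 kmol/h.
Outlet amounts (n = n₀ + Σ ν·ξ):
  B: 642 − 2(102) − 2(17.06) = 403.8
  E: 0 + 1(102) = 102
  D: 0 + 2(17.06) = 34.12

ξ₁ = 102 kmol/h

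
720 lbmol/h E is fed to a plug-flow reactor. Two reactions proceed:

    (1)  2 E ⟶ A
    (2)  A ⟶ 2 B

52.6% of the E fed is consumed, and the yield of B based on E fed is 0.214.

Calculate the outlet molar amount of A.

112 lbmol/h

Conversion of E: E consumed = 2ξ₁ = 0.526 × 720 → ξ₁ = 189.4 lbmol/h.
Yield of B: 2ξ₂ / 720 = 0.214 → ξ₂ = 77.04 lbmol/h.
Outlet amounts (n = n₀ + Σ ν·ξ):
  E: 720 − 2(189.4) = 341.3
  A: 0 + 1(189.4) − 1(77.04) = 112.3
  B: 0 + 2(77.04) = 154.1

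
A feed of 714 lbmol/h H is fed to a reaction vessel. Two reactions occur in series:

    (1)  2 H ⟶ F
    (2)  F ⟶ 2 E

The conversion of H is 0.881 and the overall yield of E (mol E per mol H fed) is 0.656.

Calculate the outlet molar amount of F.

80.3 lbmol/h

Conversion of H: H consumed = 2ξ₁ = 0.881 × 714 → ξ₁ = 314.5 lbmol/h.
Yield of E: 2ξ₂ / 714 = 0.656 → ξ₂ = 234.2 lbmol/h.
Outlet amounts (n = n₀ + Σ ν·ξ):
  H: 714 − 2(314.5) = 84.97
  F: 0 + 1(314.5) − 1(234.2) = 80.32
  E: 0 + 2(234.2) = 468.4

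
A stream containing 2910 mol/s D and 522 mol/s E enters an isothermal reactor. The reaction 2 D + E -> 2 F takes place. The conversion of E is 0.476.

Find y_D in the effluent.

E reacted = 0.476 × 522 = 248.5 mol/s; ν_E = −1, so ξ = 248.5/1 = 248.5 mol/s.
Outlet amounts (n = n₀ + ν ξ):
  D: 2910 − 2(248.5) = 2413
  E: 522 − 1(248.5) = 273.5
  F: 0 + 2(248.5) = 496.9
Total out = 3184 mol/s; y_D = 2413 / 3184 = 0.758.

0.758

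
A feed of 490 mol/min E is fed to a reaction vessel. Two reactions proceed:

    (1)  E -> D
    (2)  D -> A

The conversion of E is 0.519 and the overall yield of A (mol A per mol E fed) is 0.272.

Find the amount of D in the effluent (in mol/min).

Conversion of E: E consumed = 1ξ₁ = 0.519 × 490 → ξ₁ = 254.3 mol/min.
Yield of A: 1ξ₂ / 490 = 0.272 → ξ₂ = 133.3 mol/min.
Outlet amounts (n = n₀ + Σ ν·ξ):
  E: 490 − 1(254.3) = 235.7
  D: 0 + 1(254.3) − 1(133.3) = 121
  A: 0 + 1(133.3) = 133.3

121 mol/min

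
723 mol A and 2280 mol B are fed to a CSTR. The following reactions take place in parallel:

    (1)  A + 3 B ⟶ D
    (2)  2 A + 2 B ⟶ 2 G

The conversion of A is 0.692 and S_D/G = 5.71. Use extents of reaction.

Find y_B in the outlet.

0.562

Conversion of A: A consumed = 0.692 × 723 = 500.3 mol = 1ξ₁ + 2ξ₂.
Selectivity: 1ξ₁ / (2ξ₂) = 5.71 → ξ₁ = 11.42 ξ₂.
Substitute: (1·11.42 + 2) ξ₂ = 500.3 → ξ₂ = 37.28 mol, ξ₁ = 425.8 mol.
Outlet amounts (n = n₀ + Σ ν·ξ):
  A: 723 − 1(425.8) − 2(37.28) = 222.7
  B: 2280 − 3(425.8) − 2(37.28) = 928.2
  D: 0 + 1(425.8) = 425.8
  G: 0 + 2(37.28) = 74.56
Total out = 1651 mol; y_B = 928.2 / 1651 = 0.5621.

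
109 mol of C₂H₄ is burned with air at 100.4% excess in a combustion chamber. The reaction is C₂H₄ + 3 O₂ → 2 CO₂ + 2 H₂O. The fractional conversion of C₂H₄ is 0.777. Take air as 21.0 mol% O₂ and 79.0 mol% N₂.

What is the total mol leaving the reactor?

3230 mol

Stoichiometric O₂ = 3 × 109 = 327 mol; O₂ fed = 327 × 2.004 = 655.3 mol.
N₂ fed = 655.3 × 79/21 = 2465 mol.
Fuel reacted = 0.777 × 109 → ξ = 84.69 mol.
Outlet (n = n₀ + ν ξ):
  C₂H₄: 109 − 1(84.69) = 24.31
  O₂: 655.3 − 3(84.69) = 401.2
  N₂: 2465 (inert)
  CO₂: 0 + 2(84.69) = 169.4
  H₂O: 0 + 2(84.69) = 169.4
Total out = 24.31 + 401.2 + 2465 + 169.4 + 169.4 = 3230 mol.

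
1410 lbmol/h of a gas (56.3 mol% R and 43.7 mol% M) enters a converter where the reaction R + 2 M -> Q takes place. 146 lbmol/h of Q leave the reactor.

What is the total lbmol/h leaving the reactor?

For Q: n = n₀ + 1ξ → 146 = 0 + 1ξ, giving ξ = 146 lbmol/h.
Outlet amounts (n = n₀ + ν ξ):
  R: 793.8 − 1(146) = 647.8
  M: 616.2 − 2(146) = 324.2
  Q: 0 + 1(146) = 146
Total out = 647.8 + 324.2 + 146 = 1118 lbmol/h.

1120 lbmol/h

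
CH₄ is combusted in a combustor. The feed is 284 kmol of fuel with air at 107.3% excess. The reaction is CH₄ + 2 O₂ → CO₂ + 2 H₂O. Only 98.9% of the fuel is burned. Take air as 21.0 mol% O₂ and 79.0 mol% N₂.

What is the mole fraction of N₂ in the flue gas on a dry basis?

Stoichiometric O₂ = 2 × 284 = 568 kmol; O₂ fed = 568 × 2.073 = 1177 kmol.
N₂ fed = 1177 × 79/21 = 4430 kmol.
Fuel reacted = 0.989 × 284 → ξ = 280.9 kmol.
Outlet (n = n₀ + ν ξ):
  CH₄: 284 − 1(280.9) = 3.124
  O₂: 1177 − 2(280.9) = 615.7
  N₂: 4430 (inert)
  CO₂: 0 + 1(280.9) = 280.9
  H₂O: 0 + 2(280.9) = 561.8
Dry total = 5329 kmol; y_N₂ (dry) = 4430 / 5329 = 0.8312.

0.831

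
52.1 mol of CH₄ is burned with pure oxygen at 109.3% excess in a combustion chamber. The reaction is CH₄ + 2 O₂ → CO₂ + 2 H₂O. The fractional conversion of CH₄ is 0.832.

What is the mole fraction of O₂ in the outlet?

Stoichiometric O₂ = 2 × 52.1 = 104.2 mol; O₂ fed = 104.2 × 2.093 = 218.1 mol.
Fuel reacted = 0.832 × 52.1 → ξ = 43.35 mol.
Outlet (n = n₀ + ν ξ):
  CH₄: 52.1 − 1(43.35) = 8.753
  O₂: 218.1 − 2(43.35) = 131.4
  CO₂: 0 + 1(43.35) = 43.35
  H₂O: 0 + 2(43.35) = 86.69
Total out = 270.2 mol; y_O₂ = 131.4 / 270.2 = 0.4863.

0.486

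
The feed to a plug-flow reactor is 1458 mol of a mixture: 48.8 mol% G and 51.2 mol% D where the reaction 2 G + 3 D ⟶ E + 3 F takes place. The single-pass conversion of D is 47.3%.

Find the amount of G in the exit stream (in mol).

D reacted = 0.473 × 746.5 = 353.1 mol; ν_D = −3, so ξ = 353.1/3 = 117.7 mol.
Outlet amounts (n = n₀ + ν ξ):
  G: 711.5 − 2(117.7) = 476.1
  D: 746.5 − 3(117.7) = 393.4
  E: 0 + 1(117.7) = 117.7
  F: 0 + 3(117.7) = 353.1

476 mol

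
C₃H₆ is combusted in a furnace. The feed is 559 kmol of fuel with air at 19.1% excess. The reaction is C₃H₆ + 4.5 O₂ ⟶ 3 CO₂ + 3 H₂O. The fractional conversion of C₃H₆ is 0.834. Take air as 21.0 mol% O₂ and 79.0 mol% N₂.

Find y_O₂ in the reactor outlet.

Stoichiometric O₂ = 4.5 × 559 = 2516 kmol; O₂ fed = 2516 × 1.191 = 2996 kmol.
N₂ fed = 2996 × 79/21 = 11270 kmol.
Fuel reacted = 0.834 × 559 → ξ = 466.2 kmol.
Outlet (n = n₀ + ν ξ):
  C₃H₆: 559 − 1(466.2) = 92.79
  O₂: 2996 − 4.5(466.2) = 898
  N₂: 11270 (inert)
  CO₂: 0 + 3(466.2) = 1399
  H₂O: 0 + 3(466.2) = 1399
Total out = 15060 kmol; y_O₂ = 898 / 15060 = 0.05964.

0.0596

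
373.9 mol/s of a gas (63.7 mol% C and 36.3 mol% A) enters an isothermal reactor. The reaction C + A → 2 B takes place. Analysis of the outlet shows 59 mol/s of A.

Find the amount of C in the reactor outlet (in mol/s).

For A: n = n₀ − 1ξ → 59 = 135.7 − 1ξ, giving ξ = 76.73 mol/s.
Outlet amounts (n = n₀ + ν ξ):
  C: 238.2 − 1(76.73) = 161.4
  A: 135.7 − 1(76.73) = 59
  B: 0 + 2(76.73) = 153.5

161 mol/s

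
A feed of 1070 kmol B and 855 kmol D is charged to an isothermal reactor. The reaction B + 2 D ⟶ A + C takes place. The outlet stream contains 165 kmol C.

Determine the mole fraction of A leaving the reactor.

For C: n = n₀ + 1ξ → 165 = 0 + 1ξ, giving ξ = 165 kmol.
Outlet amounts (n = n₀ + ν ξ):
  B: 1070 − 1(165) = 905
  D: 855 − 2(165) = 525
  A: 0 + 1(165) = 165
  C: 0 + 1(165) = 165
Total out = 1760 kmol; y_A = 165 / 1760 = 0.09375.

0.0938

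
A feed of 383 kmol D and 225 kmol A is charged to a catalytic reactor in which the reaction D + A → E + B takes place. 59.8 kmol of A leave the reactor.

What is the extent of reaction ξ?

ξ = 165 kmol

For A: n = n₀ − 1ξ → 59.8 = 225 − 1ξ, giving ξ = 165.2 kmol.
Outlet amounts (n = n₀ + ν ξ):
  D: 383 − 1(165.2) = 217.8
  A: 225 − 1(165.2) = 59.8
  E: 0 + 1(165.2) = 165.2
  B: 0 + 1(165.2) = 165.2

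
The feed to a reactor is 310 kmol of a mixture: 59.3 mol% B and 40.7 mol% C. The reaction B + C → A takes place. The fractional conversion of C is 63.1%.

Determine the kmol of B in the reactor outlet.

C reacted = 0.631 × 126.2 = 79.61 kmol; ν_C = −1, so ξ = 79.61/1 = 79.61 kmol.
Outlet amounts (n = n₀ + ν ξ):
  B: 183.8 − 1(79.61) = 104.2
  C: 126.2 − 1(79.61) = 46.56
  A: 0 + 1(79.61) = 79.61

104 kmol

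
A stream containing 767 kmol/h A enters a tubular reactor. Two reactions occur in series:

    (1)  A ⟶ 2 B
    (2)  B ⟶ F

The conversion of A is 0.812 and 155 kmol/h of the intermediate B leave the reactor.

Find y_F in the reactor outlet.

Conversion of A: A consumed = 1ξ₁ = 0.812 × 767 → ξ₁ = 622.8 kmol/h.
B balance: n_B = 0 + 2ξ₁ − 1ξ₂ = 155 → ξ₂ = (2·622.8 − 155)/1 = 1091 kmol/h.
Outlet amounts (n = n₀ + Σ ν·ξ):
  A: 767 − 1(622.8) = 144.2
  B: 0 + 2(622.8) − 1(1091) = 155
  F: 0 + 1(1091) = 1091
Total out = 1390 kmol/h; y_F = 1091 / 1390 = 0.7847.

0.785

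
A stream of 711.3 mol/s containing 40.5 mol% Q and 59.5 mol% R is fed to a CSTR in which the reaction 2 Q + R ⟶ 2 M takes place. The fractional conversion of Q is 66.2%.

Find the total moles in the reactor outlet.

Q reacted = 0.662 × 288.1 = 190.7 mol/s; ν_Q = −2, so ξ = 190.7/2 = 95.35 mol/s.
Outlet amounts (n = n₀ + ν ξ):
  Q: 288.1 − 2(95.35) = 97.37
  R: 423.2 − 1(95.35) = 327.9
  M: 0 + 2(95.35) = 190.7
Total out = 97.37 + 327.9 + 190.7 = 615.9 mol/s.

616 mol/s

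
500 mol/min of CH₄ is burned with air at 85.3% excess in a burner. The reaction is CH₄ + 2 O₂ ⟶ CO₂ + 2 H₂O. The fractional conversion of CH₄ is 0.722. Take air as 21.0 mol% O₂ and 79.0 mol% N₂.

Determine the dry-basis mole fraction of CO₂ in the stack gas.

Stoichiometric O₂ = 2 × 500 = 1000 mol/min; O₂ fed = 1000 × 1.853 = 1853 mol/min.
N₂ fed = 1853 × 79/21 = 6971 mol/min.
Fuel reacted = 0.722 × 500 → ξ = 361 mol/min.
Outlet (n = n₀ + ν ξ):
  CH₄: 500 − 1(361) = 139
  O₂: 1853 − 2(361) = 1131
  N₂: 6971 (inert)
  CO₂: 0 + 1(361) = 361
  H₂O: 0 + 2(361) = 722
Dry total = 8602 mol/min; y_CO₂ (dry) = 361 / 8602 = 0.04197.

0.042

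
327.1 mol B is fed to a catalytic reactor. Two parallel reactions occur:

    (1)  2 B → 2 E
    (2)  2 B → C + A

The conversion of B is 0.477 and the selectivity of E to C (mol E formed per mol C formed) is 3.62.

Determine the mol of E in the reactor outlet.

Conversion of B: B consumed = 0.477 × 327.1 = 156 mol = 2ξ₁ + 2ξ₂.
Selectivity: 2ξ₁ / (1ξ₂) = 3.62 → ξ₁ = 1.81 ξ₂.
Substitute: (2·1.81 + 2) ξ₂ = 156 → ξ₂ = 27.76 mol, ξ₁ = 50.25 mol.
Outlet amounts (n = n₀ + Σ ν·ξ):
  B: 327.1 − 2(50.25) − 2(27.76) = 171.1
  E: 0 + 2(50.25) = 100.5
  C: 0 + 1(27.76) = 27.76
  A: 0 + 1(27.76) = 27.76

101 mol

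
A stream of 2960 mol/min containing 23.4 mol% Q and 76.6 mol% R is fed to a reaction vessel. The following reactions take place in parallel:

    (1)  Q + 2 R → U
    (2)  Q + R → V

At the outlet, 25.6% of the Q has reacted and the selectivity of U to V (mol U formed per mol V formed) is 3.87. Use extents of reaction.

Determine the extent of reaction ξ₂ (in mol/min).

ξ₂ = 36.4 mol/min

Conversion of Q: Q consumed = 0.256 × 692.6 = 177.3 mol/min = 1ξ₁ + 1ξ₂.
Selectivity: 1ξ₁ / (1ξ₂) = 3.87 → ξ₁ = 3.87 ξ₂.
Substitute: (1·3.87 + 1) ξ₂ = 177.3 → ξ₂ = 36.41 mol/min, ξ₁ = 140.9 mol/min.
Outlet amounts (n = n₀ + Σ ν·ξ):
  Q: 692.6 − 1(140.9) − 1(36.41) = 515.3
  R: 2267 − 2(140.9) − 1(36.41) = 1949
  U: 0 + 1(140.9) = 140.9
  V: 0 + 1(36.41) = 36.41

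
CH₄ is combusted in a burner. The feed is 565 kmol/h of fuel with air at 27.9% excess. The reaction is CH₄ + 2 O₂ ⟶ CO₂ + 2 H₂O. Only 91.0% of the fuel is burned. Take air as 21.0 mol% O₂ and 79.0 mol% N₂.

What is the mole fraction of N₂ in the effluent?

Stoichiometric O₂ = 2 × 565 = 1130 kmol/h; O₂ fed = 1130 × 1.279 = 1445 kmol/h.
N₂ fed = 1445 × 79/21 = 5437 kmol/h.
Fuel reacted = 0.91 × 565 → ξ = 514.1 kmol/h.
Outlet (n = n₀ + ν ξ):
  CH₄: 565 − 1(514.1) = 50.85
  O₂: 1445 − 2(514.1) = 417
  N₂: 5437 (inert)
  CO₂: 0 + 1(514.1) = 514.1
  H₂O: 0 + 2(514.1) = 1028
Total out = 7447 kmol/h; y_N₂ = 5437 / 7447 = 0.7301.

0.73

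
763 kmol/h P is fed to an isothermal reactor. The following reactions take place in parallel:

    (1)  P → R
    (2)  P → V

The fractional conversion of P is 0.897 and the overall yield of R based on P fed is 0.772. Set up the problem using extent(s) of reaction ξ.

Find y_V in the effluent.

0.125

Yield of R: 1ξ₁ / 763 = 0.772 → ξ₁ = 589 kmol/h.
Conversion of P: 1ξ₁ + 1ξ₂ = 0.897 × 763 = 684.4 → ξ₂ = 95.38 kmol/h.
Outlet amounts (n = n₀ + Σ ν·ξ):
  P: 763 − 1(589) − 1(95.38) = 78.59
  R: 0 + 1(589) = 589
  V: 0 + 1(95.38) = 95.38
Total out = 763 kmol/h; y_V = 95.38 / 763 = 0.125.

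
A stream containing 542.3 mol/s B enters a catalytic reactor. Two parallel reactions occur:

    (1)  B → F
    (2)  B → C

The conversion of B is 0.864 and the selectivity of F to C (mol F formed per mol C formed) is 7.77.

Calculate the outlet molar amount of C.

Conversion of B: B consumed = 0.864 × 542.3 = 468.5 mol/s = 1ξ₁ + 1ξ₂.
Selectivity: 1ξ₁ / (1ξ₂) = 7.77 → ξ₁ = 7.77 ξ₂.
Substitute: (1·7.77 + 1) ξ₂ = 468.5 → ξ₂ = 53.43 mol/s, ξ₁ = 415.1 mol/s.
Outlet amounts (n = n₀ + Σ ν·ξ):
  B: 542.3 − 1(415.1) − 1(53.43) = 73.75
  F: 0 + 1(415.1) = 415.1
  C: 0 + 1(53.43) = 53.43

53.4 mol/s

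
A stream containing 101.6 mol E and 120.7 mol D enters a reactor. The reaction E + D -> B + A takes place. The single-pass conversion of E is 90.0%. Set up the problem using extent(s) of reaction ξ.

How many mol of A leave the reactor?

91.4 mol

E reacted = 0.9 × 101.6 = 91.44 mol; ν_E = −1, so ξ = 91.44/1 = 91.44 mol.
Outlet amounts (n = n₀ + ν ξ):
  E: 101.6 − 1(91.44) = 10.16
  D: 120.7 − 1(91.44) = 29.26
  B: 0 + 1(91.44) = 91.44
  A: 0 + 1(91.44) = 91.44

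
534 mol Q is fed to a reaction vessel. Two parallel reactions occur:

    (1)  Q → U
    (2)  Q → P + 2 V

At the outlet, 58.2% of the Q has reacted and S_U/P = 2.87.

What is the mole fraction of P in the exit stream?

Conversion of Q: Q consumed = 0.582 × 534 = 310.8 mol = 1ξ₁ + 1ξ₂.
Selectivity: 1ξ₁ / (1ξ₂) = 2.87 → ξ₁ = 2.87 ξ₂.
Substitute: (1·2.87 + 1) ξ₂ = 310.8 → ξ₂ = 80.31 mol, ξ₁ = 230.5 mol.
Outlet amounts (n = n₀ + Σ ν·ξ):
  Q: 534 − 1(230.5) − 1(80.31) = 223.2
  U: 0 + 1(230.5) = 230.5
  P: 0 + 1(80.31) = 80.31
  V: 0 + 2(80.31) = 160.6
Total out = 694.6 mol; y_P = 80.31 / 694.6 = 0.1156.

0.116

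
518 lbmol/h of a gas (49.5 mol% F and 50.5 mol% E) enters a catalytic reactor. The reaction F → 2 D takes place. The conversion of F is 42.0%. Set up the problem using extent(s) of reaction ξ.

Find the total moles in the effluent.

626 lbmol/h

F reacted = 0.42 × 256.4 = 107.7 lbmol/h; ν_F = −1, so ξ = 107.7/1 = 107.7 lbmol/h.
Outlet amounts (n = n₀ + ν ξ):
  F: 256.4 − 1(107.7) = 148.7
  D: 0 + 2(107.7) = 215.4
  E: 261.6 (inert)
Total out = 148.7 + 215.4 + 261.6 = 625.7 lbmol/h.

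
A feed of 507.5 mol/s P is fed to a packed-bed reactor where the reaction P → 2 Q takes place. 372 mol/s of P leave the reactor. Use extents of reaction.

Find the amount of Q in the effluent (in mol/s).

271 mol/s

For P: n = n₀ − 1ξ → 372 = 507.5 − 1ξ, giving ξ = 135.5 mol/s.
Outlet amounts (n = n₀ + ν ξ):
  P: 507.5 − 1(135.5) = 372
  Q: 0 + 2(135.5) = 271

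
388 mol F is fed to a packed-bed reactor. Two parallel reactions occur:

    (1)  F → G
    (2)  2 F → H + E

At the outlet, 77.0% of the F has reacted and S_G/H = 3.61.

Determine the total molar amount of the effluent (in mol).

Conversion of F: F consumed = 0.77 × 388 = 298.8 mol = 1ξ₁ + 2ξ₂.
Selectivity: 1ξ₁ / (1ξ₂) = 3.61 → ξ₁ = 3.61 ξ₂.
Substitute: (1·3.61 + 2) ξ₂ = 298.8 → ξ₂ = 53.25 mol, ξ₁ = 192.3 mol.
Outlet amounts (n = n₀ + Σ ν·ξ):
  F: 388 − 1(192.3) − 2(53.25) = 89.24
  G: 0 + 1(192.3) = 192.3
  H: 0 + 1(53.25) = 53.25
  E: 0 + 1(53.25) = 53.25
Total out = 89.24 + 192.3 + 53.25 + 53.25 = 388 mol.

388 mol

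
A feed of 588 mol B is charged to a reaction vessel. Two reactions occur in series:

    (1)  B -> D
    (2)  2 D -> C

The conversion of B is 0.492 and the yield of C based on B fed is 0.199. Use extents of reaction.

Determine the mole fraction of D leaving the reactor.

0.117

Conversion of B: B consumed = 1ξ₁ = 0.492 × 588 → ξ₁ = 289.3 mol.
Yield of C: 1ξ₂ / 588 = 0.199 → ξ₂ = 117 mol.
Outlet amounts (n = n₀ + Σ ν·ξ):
  B: 588 − 1(289.3) = 298.7
  D: 0 + 1(289.3) − 2(117) = 55.27
  C: 0 + 1(117) = 117
Total out = 471 mol; y_D = 55.27 / 471 = 0.1174.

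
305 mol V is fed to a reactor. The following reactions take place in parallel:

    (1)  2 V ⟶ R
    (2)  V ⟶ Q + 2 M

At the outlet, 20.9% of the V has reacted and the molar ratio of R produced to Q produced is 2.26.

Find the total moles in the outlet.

302 mol

Conversion of V: V consumed = 0.209 × 305 = 63.74 mol = 2ξ₁ + 1ξ₂.
Selectivity: 1ξ₁ / (1ξ₂) = 2.26 → ξ₁ = 2.26 ξ₂.
Substitute: (2·2.26 + 1) ξ₂ = 63.74 → ξ₂ = 11.55 mol, ξ₁ = 26.1 mol.
Outlet amounts (n = n₀ + Σ ν·ξ):
  V: 305 − 2(26.1) − 1(11.55) = 241.3
  R: 0 + 1(26.1) = 26.1
  Q: 0 + 1(11.55) = 11.55
  M: 0 + 2(11.55) = 23.1
Total out = 241.3 + 26.1 + 11.55 + 23.1 = 302 mol.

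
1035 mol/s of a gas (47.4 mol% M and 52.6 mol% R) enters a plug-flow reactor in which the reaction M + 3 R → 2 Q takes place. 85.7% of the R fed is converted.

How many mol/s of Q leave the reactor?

311 mol/s

R reacted = 0.857 × 544.4 = 466.6 mol/s; ν_R = −3, so ξ = 466.6/3 = 155.5 mol/s.
Outlet amounts (n = n₀ + ν ξ):
  M: 490.6 − 1(155.5) = 335.1
  R: 544.4 − 3(155.5) = 77.85
  Q: 0 + 2(155.5) = 311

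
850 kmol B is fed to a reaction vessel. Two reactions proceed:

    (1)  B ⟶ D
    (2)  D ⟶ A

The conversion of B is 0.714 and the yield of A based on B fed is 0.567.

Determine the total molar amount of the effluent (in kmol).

Conversion of B: B consumed = 1ξ₁ = 0.714 × 850 → ξ₁ = 606.9 kmol.
Yield of A: 1ξ₂ / 850 = 0.567 → ξ₂ = 481.9 kmol.
Outlet amounts (n = n₀ + Σ ν·ξ):
  B: 850 − 1(606.9) = 243.1
  D: 0 + 1(606.9) − 1(481.9) = 125
  A: 0 + 1(481.9) = 481.9
Total out = 243.1 + 125 + 481.9 = 850 kmol.

850 kmol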